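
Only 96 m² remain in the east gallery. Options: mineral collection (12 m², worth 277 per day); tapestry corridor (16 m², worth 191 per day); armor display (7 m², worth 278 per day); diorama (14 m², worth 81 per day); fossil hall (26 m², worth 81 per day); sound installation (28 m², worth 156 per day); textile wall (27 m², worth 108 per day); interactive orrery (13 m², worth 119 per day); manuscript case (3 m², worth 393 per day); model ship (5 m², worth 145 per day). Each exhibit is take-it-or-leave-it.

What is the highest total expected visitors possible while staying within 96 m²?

Density check — manuscript case 131.00, armor display 39.71, model ship 29.00, mineral collection 23.08 are the best per m².
The ratio ordering already packs tightly: mineral collection + tapestry corridor + armor display + diorama + fossil hall + interactive orrery + manuscript case + model ship, 96 m², 1565.
That's the maximum — no swap from here does better than 1565.

1565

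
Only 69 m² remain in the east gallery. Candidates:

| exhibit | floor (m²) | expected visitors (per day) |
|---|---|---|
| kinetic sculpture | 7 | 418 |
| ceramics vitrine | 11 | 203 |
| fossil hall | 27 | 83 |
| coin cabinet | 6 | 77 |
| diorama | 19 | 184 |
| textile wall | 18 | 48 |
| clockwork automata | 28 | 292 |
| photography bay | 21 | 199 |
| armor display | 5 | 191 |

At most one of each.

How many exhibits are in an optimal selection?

Optimal total is 1272.
One optimal bundle: kinetic sculpture + ceramics vitrine + coin cabinet + diorama + photography bay + armor display (69 m²).
All optima have 6 exhibits.

6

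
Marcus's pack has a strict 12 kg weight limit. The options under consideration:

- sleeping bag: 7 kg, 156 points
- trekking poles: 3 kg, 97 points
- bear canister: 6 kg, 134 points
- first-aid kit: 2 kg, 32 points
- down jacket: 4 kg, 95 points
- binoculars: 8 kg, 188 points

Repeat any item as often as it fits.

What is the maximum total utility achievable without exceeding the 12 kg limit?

Density check — trekking poles 32.33, down jacket 23.75, binoculars 23.50 are the best per kg.
Best packing: 4×trekking poles — 12 kg, 388 total.
Every other selection either busts 12 kg or fails to beat 388.

388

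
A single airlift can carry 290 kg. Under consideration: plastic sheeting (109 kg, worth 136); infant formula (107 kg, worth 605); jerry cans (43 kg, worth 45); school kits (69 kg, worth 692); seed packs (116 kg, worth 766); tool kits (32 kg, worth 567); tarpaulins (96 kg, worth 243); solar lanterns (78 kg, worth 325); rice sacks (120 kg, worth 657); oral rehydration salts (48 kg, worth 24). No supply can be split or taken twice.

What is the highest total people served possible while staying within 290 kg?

2189

Taking the top-ratio supplies first gives jerry cans + school kits + seed packs + tool kits for 2070 (260 kg).
Replace jerry cans and seed packs with infant formula + solar lanterns: the trade gains 119 net, giving 2189 at 286 kg.
Every other selection either busts 290 kg or fails to beat 2189.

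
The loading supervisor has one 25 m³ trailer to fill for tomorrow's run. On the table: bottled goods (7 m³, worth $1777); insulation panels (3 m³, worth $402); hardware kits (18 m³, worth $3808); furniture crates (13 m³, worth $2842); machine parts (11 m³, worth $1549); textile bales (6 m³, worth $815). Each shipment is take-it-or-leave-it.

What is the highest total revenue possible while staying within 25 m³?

5585

Filling by ratio: bottled goods + insulation panels + furniture crates for 5021, with 2 m³ left unused.
Dropping insulation panels and furniture crates frees 16 m³; slotting in hardware kits (18 m³) lifts the total to 5585 at 25 m³.
Nothing else within 25 m³ beats 5585.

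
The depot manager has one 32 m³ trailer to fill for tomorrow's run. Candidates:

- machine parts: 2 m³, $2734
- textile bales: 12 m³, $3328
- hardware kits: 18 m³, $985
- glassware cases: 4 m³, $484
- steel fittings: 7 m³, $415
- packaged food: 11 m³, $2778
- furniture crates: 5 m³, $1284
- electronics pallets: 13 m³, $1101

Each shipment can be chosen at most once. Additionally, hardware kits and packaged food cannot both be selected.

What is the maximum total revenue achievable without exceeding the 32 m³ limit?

10124

Ranking by ratio (revenue/m³): machine parts 1367.00, textile bales 277.33, furniture crates 256.80.
Machine parts + textile bales + packaged food + furniture crates uses 30 of the 32 m³ and totals 10124.
The spare 2 m³ is too small for any remaining shipment, and no feasible exchange beats 10124.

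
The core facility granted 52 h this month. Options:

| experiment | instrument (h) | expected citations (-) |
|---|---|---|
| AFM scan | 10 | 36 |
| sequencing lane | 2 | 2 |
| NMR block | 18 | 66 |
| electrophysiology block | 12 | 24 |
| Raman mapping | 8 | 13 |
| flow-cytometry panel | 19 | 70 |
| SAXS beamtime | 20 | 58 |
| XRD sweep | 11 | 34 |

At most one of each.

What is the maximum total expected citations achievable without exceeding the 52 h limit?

174

Ranking by ratio (expected citations/h): flow-cytometry panel 3.68, NMR block 3.67, AFM scan 3.60.
The ratio ordering already packs tightly: AFM scan + sequencing lane + NMR block + flow-cytometry panel, 49 h, 174.
An exhaustive check of the 256 subsets confirms 174.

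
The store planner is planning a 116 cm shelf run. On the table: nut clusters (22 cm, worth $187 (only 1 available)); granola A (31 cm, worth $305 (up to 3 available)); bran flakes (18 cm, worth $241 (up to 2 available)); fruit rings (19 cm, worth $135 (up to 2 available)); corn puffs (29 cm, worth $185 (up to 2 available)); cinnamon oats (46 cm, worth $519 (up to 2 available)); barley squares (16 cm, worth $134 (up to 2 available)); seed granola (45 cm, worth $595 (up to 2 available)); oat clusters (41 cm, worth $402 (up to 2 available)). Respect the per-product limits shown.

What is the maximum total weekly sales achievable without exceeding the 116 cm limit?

Density check — bran flakes 13.39, seed granola 13.22, cinnamon oats 11.28 are the best per cm.
Greedy by ratio would take granola A + 2×bran flakes + seed granola: 112 cm used, total 1382.
The 49 cm tied up in granola A and bran flakes is better spent on seed granola — total rises to 1431 (108 cm).
The spare 8 cm is too small for any remaining product, and no exchange beats 1431.

1431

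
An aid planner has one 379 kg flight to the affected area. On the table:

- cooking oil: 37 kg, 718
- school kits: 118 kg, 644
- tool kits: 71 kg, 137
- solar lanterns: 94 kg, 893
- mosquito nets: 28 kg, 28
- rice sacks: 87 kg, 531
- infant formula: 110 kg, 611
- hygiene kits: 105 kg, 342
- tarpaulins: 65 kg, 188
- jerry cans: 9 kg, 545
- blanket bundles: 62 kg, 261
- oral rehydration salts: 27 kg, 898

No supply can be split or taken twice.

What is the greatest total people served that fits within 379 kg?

Ranking by ratio (people served/kg): jerry cans 60.56, oral rehydration salts 33.26, cooking oil 19.41.
Filling by ratio: cooking oil + solar lanterns + rice sacks + infant formula + jerry cans + oral rehydration salts for 4196, with 15 kg left unused.
Dropping infant formula frees 110 kg; slotting in school kits (118 kg) lifts the total to 4229 at 372 kg.
Next best is cooking oil + solar lanterns + rice sacks + infant formula + jerry cans + oral rehydration salts at 4196 (364 kg) — short by 33.

4229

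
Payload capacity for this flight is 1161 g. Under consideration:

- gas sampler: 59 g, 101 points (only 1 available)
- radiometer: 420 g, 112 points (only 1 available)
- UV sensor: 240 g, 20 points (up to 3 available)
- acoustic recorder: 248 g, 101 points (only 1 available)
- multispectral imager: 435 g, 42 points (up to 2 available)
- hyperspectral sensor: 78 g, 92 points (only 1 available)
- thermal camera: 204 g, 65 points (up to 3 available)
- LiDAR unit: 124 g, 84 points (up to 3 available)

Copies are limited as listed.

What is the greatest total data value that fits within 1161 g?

A density-first pass picks gas sampler + acoustic recorder + hyperspectral sensor + thermal camera + 3×LiDAR unit — 611 at 961 g.
Replace acoustic recorder with 2×thermal camera: the trade gains 29 net, giving 640 at 1121 g.
Every other selection either busts 1161 g or exceeds an availability limit or fails to beat 640.

640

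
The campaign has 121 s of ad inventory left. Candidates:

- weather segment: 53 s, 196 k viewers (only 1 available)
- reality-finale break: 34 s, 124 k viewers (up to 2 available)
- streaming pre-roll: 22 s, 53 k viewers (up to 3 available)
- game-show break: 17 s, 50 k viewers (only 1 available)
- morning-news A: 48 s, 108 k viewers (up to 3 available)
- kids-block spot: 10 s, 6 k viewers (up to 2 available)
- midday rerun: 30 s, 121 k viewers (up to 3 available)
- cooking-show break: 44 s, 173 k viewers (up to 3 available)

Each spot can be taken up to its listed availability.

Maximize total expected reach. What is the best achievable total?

A density-first pass picks game-show break + kids-block spot + 3×midday rerun — 419 at 117 s.
Replace game-show break and kids-block spot and 2×midday rerun with 2×cooking-show break: the trade gains 48 net, giving 467 at 118 s.

467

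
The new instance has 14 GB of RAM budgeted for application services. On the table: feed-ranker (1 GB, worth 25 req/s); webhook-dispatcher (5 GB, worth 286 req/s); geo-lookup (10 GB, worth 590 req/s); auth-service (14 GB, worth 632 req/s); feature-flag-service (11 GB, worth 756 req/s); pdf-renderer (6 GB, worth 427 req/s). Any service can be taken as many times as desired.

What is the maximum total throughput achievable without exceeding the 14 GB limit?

904

2×feed-ranker + 2×pdf-renderer uses 14 of the 14 GB and totals 904.
Nothing else within 14 GB beats 904.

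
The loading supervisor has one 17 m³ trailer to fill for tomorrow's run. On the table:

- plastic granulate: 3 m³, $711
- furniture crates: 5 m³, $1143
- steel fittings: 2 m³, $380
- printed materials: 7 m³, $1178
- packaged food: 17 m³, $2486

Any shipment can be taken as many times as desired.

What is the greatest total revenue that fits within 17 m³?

A density-first pass picks 5×plastic granulate + steel fittings — 3935 at 17 m³.
Dropping plastic granulate and steel fittings frees 5 m³; slotting in furniture crates (5 m³) lifts the total to 3987 at 17 m³.
No other feasible combination exceeds 3987.

3987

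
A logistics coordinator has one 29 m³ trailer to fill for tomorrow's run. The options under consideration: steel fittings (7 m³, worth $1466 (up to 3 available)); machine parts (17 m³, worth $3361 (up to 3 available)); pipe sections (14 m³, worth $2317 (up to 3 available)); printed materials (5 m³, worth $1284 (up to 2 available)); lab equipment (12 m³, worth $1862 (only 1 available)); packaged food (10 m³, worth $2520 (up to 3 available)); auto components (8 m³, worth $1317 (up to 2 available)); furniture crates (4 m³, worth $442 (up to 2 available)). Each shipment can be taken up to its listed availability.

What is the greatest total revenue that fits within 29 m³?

By revenue per m³: printed materials 256.80, packaged food 252.00, steel fittings 209.43, machine parts 197.71 lead.
Taking the top-ratio shipments first gives steel fittings + 2×printed materials + packaged food for 6554 (27 m³).
The 12 m³ tied up in steel fittings and printed materials is better spent on packaged food + furniture crates — total rises to 6766 (29 m³).

6766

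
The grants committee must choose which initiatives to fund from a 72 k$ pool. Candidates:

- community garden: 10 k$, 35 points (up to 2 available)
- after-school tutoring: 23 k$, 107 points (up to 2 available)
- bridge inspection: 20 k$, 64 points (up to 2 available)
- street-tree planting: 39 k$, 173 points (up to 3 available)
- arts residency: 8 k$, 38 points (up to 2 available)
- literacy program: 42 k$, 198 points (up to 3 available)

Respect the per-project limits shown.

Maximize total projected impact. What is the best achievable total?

325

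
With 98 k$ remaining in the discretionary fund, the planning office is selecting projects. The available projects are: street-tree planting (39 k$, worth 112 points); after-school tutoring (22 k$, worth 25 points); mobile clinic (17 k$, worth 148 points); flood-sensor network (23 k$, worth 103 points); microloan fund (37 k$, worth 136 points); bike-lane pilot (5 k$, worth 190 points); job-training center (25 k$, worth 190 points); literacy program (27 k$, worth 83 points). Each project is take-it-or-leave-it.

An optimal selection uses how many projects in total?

5

Best achievable projected impact is 714.
For example mobile clinic + flood-sensor network + bike-lane pilot + job-training center + literacy program achieves it, using 97 k$.
All optima have 5 projects.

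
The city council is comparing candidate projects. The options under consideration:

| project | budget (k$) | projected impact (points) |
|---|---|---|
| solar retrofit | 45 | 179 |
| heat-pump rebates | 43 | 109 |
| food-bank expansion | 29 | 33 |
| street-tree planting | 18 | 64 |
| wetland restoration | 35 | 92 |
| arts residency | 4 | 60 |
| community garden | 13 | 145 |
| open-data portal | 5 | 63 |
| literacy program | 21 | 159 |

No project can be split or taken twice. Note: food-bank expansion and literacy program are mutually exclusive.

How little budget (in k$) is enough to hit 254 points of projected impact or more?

22

Minimise k$ subject to total projected impact ≥ 254.
arts residency + community garden + open-data portal: 268 projected impact at 22 k$.
Any bundle with less than 22 k$ falls short of 254.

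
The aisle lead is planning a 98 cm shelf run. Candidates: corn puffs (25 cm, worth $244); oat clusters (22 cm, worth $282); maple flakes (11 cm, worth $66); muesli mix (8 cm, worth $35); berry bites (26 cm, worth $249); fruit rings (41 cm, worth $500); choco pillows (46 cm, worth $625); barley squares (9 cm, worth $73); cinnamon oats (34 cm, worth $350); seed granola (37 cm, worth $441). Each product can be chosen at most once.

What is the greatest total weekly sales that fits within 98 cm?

Taking the top-ratio products first gives corn puffs + oat clusters + choco pillows for 1151 (93 cm).
Replace corn puffs and oat clusters with fruit rings + barley squares: the trade gains 47 net, giving 1198 at 96 cm.
That's the maximum — no swap from here does better than 1198.

1198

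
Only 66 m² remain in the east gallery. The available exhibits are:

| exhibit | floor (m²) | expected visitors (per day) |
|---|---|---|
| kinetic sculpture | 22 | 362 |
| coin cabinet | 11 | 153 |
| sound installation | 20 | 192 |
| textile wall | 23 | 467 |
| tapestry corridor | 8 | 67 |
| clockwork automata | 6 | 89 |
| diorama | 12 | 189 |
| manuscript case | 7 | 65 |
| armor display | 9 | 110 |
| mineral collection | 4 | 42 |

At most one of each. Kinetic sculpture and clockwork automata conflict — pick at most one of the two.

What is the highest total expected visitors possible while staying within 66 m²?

1128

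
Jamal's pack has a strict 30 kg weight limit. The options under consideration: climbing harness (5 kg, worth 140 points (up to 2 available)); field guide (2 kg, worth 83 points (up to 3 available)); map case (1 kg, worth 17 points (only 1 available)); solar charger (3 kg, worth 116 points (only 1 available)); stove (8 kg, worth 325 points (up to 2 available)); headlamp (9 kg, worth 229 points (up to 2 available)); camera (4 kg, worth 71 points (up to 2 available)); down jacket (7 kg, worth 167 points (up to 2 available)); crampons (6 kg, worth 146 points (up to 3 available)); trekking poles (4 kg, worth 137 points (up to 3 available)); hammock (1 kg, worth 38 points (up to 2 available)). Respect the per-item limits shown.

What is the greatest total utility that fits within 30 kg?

Greedy by ratio would take 3×field guide + map case + solar charger + 2×stove + 2×hammock: 28 kg used, total 1108.
Replace map case and hammock with trekking poles: the trade gains 82 net, giving 1190 at 30 kg.
No other feasible combination exceeds 1190.

1190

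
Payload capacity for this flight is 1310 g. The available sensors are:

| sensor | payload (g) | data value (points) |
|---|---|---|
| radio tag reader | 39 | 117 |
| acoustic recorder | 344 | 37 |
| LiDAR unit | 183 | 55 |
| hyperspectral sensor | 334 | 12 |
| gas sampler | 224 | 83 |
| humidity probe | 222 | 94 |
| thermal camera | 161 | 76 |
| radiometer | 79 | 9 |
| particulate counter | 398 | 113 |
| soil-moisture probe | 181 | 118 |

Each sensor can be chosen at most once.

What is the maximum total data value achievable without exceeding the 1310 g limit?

610

Taking the top-ratio sensors first gives radio tag reader + LiDAR unit + gas sampler + humidity probe + thermal camera + radiometer + soil-moisture probe for 552 (1089 g).
The 183 g tied up in LiDAR unit is better spent on particulate counter — total rises to 610 (1304 g).
The closest alternative, radio tag reader + gas sampler + humidity probe + thermal camera + particulate counter + soil-moisture probe, reaches only 601.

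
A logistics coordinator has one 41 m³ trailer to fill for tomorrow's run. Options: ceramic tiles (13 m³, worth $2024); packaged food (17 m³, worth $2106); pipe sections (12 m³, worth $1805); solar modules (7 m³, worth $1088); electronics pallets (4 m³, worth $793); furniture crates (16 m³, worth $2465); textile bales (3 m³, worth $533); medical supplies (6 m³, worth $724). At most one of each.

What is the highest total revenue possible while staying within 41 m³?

6370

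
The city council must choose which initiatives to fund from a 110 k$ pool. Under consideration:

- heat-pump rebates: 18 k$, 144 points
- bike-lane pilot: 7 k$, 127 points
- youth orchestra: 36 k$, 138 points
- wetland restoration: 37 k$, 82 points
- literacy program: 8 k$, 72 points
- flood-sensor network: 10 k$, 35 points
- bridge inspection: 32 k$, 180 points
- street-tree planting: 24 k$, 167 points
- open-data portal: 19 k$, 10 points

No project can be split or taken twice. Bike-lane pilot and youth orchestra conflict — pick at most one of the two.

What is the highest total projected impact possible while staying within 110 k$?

725

Best packing: heat-pump rebates + bike-lane pilot + literacy program + flood-sensor network + bridge inspection + street-tree planting — 99 k$, 725 total.
Nothing else feasible within 110 k$ beats 725.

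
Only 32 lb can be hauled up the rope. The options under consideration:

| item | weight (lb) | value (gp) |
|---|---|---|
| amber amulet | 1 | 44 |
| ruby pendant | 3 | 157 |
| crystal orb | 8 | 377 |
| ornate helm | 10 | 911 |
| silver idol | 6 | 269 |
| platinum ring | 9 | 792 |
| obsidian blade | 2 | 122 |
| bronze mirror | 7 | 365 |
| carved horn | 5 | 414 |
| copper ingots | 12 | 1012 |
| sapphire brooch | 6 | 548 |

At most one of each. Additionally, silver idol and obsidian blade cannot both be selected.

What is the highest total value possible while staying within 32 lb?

Taking ornate helm + platinum ring + obsidian blade + carved horn + sapphire brooch: 32 lb used, 2787 in value.
Runner-up platinum ring + carved horn + copper ingots + sapphire brooch tops out at 2766.

2787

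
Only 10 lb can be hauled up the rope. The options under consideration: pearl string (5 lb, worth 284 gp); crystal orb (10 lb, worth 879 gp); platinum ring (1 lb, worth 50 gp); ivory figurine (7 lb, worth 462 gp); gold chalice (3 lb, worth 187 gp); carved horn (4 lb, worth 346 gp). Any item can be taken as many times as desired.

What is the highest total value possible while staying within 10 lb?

879

Best packing: crystal orb — 10 lb, 879 total.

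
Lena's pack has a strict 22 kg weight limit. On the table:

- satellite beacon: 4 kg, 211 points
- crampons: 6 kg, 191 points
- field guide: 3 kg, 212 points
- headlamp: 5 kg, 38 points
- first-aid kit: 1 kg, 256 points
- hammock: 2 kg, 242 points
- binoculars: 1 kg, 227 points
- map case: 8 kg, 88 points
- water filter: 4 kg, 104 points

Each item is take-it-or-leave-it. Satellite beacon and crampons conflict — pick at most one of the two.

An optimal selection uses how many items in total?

7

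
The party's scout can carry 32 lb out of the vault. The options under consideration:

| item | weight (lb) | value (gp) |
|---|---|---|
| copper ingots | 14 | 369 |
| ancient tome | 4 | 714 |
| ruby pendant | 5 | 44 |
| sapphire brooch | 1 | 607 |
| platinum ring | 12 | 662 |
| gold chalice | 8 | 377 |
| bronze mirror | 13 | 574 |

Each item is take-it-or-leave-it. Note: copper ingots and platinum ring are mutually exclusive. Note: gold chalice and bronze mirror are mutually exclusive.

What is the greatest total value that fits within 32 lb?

2557

Filling by ratio: ancient tome + ruby pendant + sapphire brooch + platinum ring + gold chalice for 2404, with 2 lb left unused.
Replace ruby pendant and gold chalice with bronze mirror: the trade gains 153 net, giving 2557 at 30 lb.
No other feasible combination exceeds 2557.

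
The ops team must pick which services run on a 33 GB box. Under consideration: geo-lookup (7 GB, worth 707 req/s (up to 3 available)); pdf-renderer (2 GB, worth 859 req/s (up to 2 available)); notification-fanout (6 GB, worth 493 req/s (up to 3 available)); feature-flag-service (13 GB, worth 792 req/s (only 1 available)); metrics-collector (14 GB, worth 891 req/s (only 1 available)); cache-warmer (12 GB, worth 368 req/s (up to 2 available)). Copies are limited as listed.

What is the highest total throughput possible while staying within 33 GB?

4332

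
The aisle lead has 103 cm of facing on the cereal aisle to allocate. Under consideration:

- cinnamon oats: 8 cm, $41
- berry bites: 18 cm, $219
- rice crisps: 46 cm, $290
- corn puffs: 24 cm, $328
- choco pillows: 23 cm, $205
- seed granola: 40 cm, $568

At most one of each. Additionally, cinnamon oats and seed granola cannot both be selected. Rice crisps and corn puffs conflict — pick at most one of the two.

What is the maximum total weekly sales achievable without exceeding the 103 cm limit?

1115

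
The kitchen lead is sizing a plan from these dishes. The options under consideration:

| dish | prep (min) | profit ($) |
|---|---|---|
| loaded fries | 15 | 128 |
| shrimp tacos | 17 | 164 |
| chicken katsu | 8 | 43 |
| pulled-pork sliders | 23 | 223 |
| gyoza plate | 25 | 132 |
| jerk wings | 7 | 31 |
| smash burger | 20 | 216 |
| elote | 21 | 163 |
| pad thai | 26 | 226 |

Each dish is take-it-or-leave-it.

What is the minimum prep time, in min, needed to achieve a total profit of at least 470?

50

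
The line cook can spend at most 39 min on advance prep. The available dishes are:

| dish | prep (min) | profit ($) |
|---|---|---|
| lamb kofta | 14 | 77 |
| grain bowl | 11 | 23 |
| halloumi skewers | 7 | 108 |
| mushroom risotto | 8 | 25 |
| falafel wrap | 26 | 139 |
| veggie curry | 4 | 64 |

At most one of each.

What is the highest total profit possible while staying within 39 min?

Taking the top-ratio dishes first gives lamb kofta + halloumi skewers + mushroom risotto + veggie curry for 274 (33 min).
Replace lamb kofta and mushroom risotto with falafel wrap: the trade gains 37 net, giving 311 at 37 min.
No other feasible combination exceeds 311.

311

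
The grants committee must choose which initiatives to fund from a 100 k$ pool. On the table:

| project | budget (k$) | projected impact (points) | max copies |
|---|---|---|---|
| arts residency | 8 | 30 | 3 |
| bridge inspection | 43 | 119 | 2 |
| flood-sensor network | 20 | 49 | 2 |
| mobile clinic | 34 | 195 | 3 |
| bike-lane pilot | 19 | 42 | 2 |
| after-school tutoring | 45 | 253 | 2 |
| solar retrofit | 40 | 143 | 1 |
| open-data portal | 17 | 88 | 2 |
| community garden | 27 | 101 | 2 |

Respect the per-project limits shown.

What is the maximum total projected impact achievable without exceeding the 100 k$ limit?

The ratio heuristic lands on arts residency + 2×mobile clinic + open-data portal (508) but leaves 7 k$ idle.
Dropping arts residency and mobile clinic frees 42 k$; slotting in after-school tutoring (45 k$) lifts the total to 536 at 96 k$.
The spare 4 k$ is too small for any remaining project, and no exchange beats 536.

536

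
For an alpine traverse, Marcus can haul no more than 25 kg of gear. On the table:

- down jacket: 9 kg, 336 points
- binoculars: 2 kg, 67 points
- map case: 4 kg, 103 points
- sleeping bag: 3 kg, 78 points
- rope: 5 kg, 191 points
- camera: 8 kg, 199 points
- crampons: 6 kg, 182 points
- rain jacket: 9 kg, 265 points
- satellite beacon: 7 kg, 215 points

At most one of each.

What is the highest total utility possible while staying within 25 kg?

By utility per kg: rope 38.20, down jacket 37.33, binoculars 33.50 lead.
A density-first pass picks down jacket + binoculars + rope + satellite beacon — 809 at 23 kg.
Dropping satellite beacon frees 7 kg; slotting in rain jacket (9 kg) lifts the total to 859 at 25 kg.

859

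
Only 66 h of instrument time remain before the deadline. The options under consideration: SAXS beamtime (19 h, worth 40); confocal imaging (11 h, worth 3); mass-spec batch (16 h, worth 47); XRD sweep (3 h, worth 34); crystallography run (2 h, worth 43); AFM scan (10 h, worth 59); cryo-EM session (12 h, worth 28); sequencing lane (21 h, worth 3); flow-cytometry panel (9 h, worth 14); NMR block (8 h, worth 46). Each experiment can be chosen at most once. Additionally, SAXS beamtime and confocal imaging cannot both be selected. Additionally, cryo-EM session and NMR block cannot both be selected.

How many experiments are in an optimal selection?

Optimal total is 269.
For example SAXS beamtime + mass-spec batch + XRD sweep + crystallography run + AFM scan + NMR block achieves it, using 58 h.
Any selection reaching 269 contains exactly 6 experiments.

6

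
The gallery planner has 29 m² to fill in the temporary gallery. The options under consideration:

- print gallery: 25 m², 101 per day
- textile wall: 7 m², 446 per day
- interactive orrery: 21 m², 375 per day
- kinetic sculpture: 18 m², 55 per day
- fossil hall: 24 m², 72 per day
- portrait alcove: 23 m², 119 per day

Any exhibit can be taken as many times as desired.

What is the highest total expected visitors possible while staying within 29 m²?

1784

Density check — textile wall 63.71, interactive orrery 17.86, portrait alcove 5.17 are the best per m².
4×textile wall uses 28 of the 29 m² and totals 1784.
Nothing else within 29 m² beats 1784.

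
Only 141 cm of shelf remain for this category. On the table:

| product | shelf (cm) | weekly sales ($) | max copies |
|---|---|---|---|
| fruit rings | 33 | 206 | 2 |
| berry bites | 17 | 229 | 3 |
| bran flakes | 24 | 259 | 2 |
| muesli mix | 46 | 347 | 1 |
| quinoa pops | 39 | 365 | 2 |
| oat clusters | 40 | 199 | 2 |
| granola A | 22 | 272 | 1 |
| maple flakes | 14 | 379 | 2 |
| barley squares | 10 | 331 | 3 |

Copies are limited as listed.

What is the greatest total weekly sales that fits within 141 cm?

Ranking by ratio (weekly sales/cm): barley squares 33.10, maple flakes 27.07, berry bites 13.47, granola A 12.36.
The ratio heuristic lands on 3×berry bites + granola A + 2×maple flakes + 3×barley squares (2710) but leaves 10 cm idle.
Replace berry bites with bran flakes: the trade gains 30 net, giving 2740 at 138 cm.
The spare 3 cm is too small for any remaining product, and no exchange beats 2740.

2740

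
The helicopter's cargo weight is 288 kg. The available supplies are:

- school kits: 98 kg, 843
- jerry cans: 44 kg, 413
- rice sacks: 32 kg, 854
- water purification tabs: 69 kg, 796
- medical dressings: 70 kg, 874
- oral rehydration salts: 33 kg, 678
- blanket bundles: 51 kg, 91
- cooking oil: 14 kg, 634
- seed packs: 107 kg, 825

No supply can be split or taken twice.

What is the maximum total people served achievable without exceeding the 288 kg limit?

By people served per kg: cooking oil 45.29, rice sacks 26.69, oral rehydration salts 20.55 lead.
Taking jerry cans + rice sacks + water purification tabs + medical dressings + oral rehydration salts + cooking oil: 262 kg used, 4249 in people served.
The closest alternative, school kits + rice sacks + water purification tabs + medical dressings + cooking oil, reaches only 4001.

4249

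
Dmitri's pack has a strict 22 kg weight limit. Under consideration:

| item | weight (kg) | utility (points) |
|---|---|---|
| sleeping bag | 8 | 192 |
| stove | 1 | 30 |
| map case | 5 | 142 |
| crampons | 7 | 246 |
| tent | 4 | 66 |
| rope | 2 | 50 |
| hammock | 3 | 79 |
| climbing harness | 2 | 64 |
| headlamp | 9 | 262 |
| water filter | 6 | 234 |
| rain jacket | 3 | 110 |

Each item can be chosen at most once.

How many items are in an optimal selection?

6

The maximum utility within 22 kg is 763.
stove + crampons + hammock + climbing harness + water filter + rain jacket hits 763 at 22 kg.
All optima have 6 items.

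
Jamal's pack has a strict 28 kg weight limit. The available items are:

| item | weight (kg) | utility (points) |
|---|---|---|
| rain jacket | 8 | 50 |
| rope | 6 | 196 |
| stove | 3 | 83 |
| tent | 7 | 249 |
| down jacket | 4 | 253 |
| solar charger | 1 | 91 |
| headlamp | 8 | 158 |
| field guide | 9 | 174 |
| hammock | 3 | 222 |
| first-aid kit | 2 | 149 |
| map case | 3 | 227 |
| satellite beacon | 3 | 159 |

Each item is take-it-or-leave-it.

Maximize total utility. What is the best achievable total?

1455

Ranking by ratio (utility/kg): solar charger 91.00, map case 75.67, first-aid kit 74.50.
A density-first pass picks stove + tent + down jacket + solar charger + hammock + first-aid kit + map case + satellite beacon — 1433 at 26 kg.
Dropping stove and solar charger frees 4 kg; slotting in rope (6 kg) lifts the total to 1455 at 28 kg.
An exhaustive check of the 4096 subsets confirms 1455.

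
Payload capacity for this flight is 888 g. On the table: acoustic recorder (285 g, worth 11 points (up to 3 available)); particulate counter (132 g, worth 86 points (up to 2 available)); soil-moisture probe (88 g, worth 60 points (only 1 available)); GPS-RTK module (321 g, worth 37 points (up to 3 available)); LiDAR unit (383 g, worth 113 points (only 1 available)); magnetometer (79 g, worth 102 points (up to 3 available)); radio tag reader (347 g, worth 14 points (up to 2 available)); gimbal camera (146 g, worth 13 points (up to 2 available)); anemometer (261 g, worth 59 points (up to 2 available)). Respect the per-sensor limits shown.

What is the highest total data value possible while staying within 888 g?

2×particulate counter + soil-moisture probe + 3×magnetometer + anemometer uses 850 of the 888 g and totals 597.

597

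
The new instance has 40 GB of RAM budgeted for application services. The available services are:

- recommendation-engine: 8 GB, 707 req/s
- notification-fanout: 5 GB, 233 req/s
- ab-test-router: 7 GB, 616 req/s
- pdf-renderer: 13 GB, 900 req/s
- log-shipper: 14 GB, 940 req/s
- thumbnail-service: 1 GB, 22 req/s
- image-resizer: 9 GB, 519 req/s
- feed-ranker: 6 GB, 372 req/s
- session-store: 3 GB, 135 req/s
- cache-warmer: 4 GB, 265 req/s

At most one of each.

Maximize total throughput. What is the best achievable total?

2922

By throughput per GB: recommendation-engine 88.38, ab-test-router 88.00, pdf-renderer 69.23 lead.
The ratio heuristic lands on recommendation-engine + ab-test-router + pdf-renderer + thumbnail-service + feed-ranker + cache-warmer (2882) but leaves 1 GB idle.
Replace pdf-renderer with log-shipper: the trade gains 40 net, giving 2922 at 40 GB.
Nothing else within 40 GB beats 2922.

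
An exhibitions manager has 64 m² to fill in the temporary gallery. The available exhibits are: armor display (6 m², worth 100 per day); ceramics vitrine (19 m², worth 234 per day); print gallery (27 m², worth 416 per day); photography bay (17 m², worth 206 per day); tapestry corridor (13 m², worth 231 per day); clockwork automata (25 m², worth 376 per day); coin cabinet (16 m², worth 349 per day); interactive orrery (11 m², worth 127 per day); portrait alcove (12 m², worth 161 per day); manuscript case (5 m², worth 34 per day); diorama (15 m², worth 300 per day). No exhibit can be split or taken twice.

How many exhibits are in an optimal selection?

4

Best achievable expected visitors is 1165.
One optimal bundle: armor display + print gallery + coin cabinet + diorama (64 m²).
Every optimal selection uses 4 exhibits.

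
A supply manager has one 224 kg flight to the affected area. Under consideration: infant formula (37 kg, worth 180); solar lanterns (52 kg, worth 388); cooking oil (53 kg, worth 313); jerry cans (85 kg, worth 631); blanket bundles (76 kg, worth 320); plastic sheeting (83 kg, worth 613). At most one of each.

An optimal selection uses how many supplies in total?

3

Optimal total is 1632.
solar lanterns + jerry cans + plastic sheeting hits 1632 at 220 kg.
Any selection reaching 1632 contains exactly 3 supplies.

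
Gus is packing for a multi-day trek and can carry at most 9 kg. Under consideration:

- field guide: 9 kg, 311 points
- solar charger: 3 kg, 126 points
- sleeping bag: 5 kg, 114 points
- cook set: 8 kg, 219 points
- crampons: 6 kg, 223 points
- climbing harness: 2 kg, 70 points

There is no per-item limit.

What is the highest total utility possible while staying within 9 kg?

378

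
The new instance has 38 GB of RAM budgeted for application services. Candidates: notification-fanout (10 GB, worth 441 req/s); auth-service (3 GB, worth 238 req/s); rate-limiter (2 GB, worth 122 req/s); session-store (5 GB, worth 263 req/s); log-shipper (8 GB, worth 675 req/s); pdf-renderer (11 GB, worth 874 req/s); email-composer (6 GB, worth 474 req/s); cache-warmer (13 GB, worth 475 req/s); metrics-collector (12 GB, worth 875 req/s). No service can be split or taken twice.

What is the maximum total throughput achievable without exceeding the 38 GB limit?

Filling by ratio: auth-service + rate-limiter + session-store + log-shipper + pdf-renderer + email-composer for 2646, with 3 GB left unused.
Replace auth-service and rate-limiter and session-store with metrics-collector: the trade gains 252 net, giving 2898 at 37 GB.

2898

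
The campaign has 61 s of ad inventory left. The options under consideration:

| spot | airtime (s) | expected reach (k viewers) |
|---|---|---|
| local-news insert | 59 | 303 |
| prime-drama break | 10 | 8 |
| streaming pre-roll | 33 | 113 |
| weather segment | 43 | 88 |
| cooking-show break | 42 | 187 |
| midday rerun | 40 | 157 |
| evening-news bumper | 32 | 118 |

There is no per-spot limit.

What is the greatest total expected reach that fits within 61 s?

303

Taking local-news insert: 59 s used, 303 in expected reach.
The spare 2 s is too small for any remaining spot, and no exchange beats 303.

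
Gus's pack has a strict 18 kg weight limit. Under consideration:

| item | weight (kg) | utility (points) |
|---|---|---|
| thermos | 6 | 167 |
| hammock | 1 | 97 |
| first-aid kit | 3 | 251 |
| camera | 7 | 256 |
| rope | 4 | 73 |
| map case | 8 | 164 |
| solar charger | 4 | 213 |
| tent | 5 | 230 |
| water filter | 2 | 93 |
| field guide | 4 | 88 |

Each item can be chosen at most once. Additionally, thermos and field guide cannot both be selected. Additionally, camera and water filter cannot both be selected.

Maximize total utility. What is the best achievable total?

884

By utility per kg: hammock 97.00, first-aid kit 83.67, solar charger 53.25, water filter 46.50 lead.
Taking hammock + first-aid kit + solar charger + tent + water filter: 15 kg used, 884 in utility.
Every other selection either busts 18 kg or breaks a pairing rule or fails to beat 884.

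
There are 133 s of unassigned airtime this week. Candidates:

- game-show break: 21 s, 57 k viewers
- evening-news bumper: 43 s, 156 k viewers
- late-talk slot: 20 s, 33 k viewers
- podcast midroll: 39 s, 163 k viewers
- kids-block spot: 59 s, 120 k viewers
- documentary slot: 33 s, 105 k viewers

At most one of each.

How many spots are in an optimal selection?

3

Best achievable expected reach is 424.
evening-news bumper + podcast midroll + documentary slot hits 424 at 115 s.
Any selection reaching 424 contains exactly 3 spots.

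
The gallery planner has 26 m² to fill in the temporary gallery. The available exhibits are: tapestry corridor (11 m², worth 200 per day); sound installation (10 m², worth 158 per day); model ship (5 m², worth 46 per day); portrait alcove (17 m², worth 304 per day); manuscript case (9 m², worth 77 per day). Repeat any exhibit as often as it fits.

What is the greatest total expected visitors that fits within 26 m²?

Filling by ratio: 2×tapestry corridor for 400, with 4 m² left unused.
Replace tapestry corridor with sound installation + model ship: the trade gains 4 net, giving 404 at 26 m².
Nothing else within 26 m² beats 404.

404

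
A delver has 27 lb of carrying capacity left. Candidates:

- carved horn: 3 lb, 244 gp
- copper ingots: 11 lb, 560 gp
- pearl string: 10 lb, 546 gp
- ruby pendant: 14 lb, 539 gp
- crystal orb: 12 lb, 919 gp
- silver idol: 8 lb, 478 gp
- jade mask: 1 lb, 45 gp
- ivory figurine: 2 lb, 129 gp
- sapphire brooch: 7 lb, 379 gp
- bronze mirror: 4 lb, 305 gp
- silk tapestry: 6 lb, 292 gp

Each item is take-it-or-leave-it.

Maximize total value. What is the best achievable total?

By value per lb: carved horn 81.33, crystal orb 76.58, bronze mirror 76.25, ivory figurine 64.50 lead.
A density-first pass picks carved horn + crystal orb + ivory figurine + bronze mirror + silk tapestry — 1889 at 27 lb.
Replace ivory figurine and silk tapestry with silver idol: the trade gains 57 net, giving 1946 at 27 lb.
An exhaustive check of the 2048 subsets confirms 1946.

1946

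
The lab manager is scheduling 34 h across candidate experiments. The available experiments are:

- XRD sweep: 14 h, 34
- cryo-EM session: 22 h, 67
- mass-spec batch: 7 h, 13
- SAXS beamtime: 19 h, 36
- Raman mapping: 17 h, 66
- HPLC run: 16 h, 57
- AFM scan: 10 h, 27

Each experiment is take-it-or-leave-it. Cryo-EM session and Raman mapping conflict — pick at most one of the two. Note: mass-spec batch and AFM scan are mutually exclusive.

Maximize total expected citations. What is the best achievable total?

Best packing: Raman mapping + HPLC run — 33 h, 123 total.
Next best is XRD sweep + Raman mapping at 100 (31 h) — short by 23.

123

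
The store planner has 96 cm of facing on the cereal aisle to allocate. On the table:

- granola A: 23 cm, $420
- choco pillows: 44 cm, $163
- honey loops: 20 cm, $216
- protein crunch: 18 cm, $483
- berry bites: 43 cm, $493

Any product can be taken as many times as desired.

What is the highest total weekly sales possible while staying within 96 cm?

2415

Ranking by ratio (weekly sales/cm): protein crunch 26.83, granola A 18.26, berry bites 11.47.
The ratio ordering already packs tightly: 5×protein crunch, 90 cm, 2415.
Nothing else within 96 cm beats 2415.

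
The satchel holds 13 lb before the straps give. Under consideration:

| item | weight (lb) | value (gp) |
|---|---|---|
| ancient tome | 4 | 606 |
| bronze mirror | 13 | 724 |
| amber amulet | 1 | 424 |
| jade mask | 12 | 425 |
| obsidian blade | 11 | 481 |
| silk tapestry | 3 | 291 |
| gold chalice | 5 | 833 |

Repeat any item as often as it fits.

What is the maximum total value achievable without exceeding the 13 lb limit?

5512

Ranking by ratio (value/lb): amber amulet 424.00, gold chalice 166.60, ancient tome 151.50.
The ratio ordering already packs tightly: 13×amber amulet, 13 lb, 5512.
No other feasible combination exceeds 5512.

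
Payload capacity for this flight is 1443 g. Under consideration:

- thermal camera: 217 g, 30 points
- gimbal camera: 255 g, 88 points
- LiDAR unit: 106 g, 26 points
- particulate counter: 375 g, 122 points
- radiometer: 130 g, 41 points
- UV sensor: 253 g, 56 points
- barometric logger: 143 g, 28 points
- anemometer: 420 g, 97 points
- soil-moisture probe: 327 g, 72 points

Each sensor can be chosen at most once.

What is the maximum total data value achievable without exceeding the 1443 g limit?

404

A density-first pass picks gimbal camera + LiDAR unit + particulate counter + radiometer + barometric logger + anemometer — 402 at 1429 g.
The 249 g tied up in LiDAR unit and barometric logger is better spent on UV sensor — total rises to 404 (1433 g).
No other feasible combination exceeds 404.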